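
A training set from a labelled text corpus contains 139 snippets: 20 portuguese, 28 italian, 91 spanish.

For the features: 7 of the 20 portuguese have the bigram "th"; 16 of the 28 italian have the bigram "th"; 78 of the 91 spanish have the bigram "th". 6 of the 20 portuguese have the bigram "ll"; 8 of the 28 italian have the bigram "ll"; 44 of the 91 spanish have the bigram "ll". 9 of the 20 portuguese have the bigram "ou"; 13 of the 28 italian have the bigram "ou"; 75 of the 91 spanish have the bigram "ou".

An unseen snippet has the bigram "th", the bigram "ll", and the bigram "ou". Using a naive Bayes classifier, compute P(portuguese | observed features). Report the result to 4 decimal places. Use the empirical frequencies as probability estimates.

portuguese: (20/139) × (7/20) × (6/20) × (9/20) ≈ 0.00679856
italian: (28/139) × (16/28) × (8/28) × (13/28) ≈ 0.0152694
spanish: (91/139) × (78/91) × (44/91) × (75/91) ≈ 0.22362
P(portuguese | x) = 0.00679856 / 0.24568796 ≈ 0.0277

0.0277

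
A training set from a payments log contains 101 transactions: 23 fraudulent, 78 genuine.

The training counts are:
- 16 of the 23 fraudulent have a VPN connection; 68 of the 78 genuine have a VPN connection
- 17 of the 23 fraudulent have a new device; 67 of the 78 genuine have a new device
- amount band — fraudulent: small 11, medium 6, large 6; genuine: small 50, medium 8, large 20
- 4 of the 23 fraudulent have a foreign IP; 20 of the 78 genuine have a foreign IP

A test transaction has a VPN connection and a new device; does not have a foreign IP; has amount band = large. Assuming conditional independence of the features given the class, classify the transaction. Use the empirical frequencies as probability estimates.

genuine

fraudulent: (23/101) × (16/23) × (17/23) × (6/23) × (19/23) ≈ 0.025233
genuine: (78/101) × (68/78) × (67/78) × (20/78) × (58/78) ≈ 0.110265
Highest score → genuine.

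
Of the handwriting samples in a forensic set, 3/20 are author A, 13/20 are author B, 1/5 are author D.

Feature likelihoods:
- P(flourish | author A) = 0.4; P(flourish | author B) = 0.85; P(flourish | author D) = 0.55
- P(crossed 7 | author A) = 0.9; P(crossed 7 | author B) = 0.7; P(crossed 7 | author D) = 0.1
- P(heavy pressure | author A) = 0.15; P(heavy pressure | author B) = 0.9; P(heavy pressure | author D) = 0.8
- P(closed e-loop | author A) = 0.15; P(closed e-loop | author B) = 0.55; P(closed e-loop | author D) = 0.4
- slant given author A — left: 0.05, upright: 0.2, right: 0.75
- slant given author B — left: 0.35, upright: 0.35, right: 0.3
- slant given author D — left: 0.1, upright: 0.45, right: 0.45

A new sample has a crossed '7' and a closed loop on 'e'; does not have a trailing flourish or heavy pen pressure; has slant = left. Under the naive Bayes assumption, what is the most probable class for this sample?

author A: 0.15 × (1−0.4) × 0.9 × (1−0.15) × 0.15 × 0.05 = 0.000516375
author B: 0.65 × (1−0.85) × 0.7 × (1−0.9) × 0.55 × 0.35 = 0.0013138125
author D: 0.2 × (1−0.55) × 0.1 × (1−0.8) × 0.4 × 0.1 = 0.000072
Highest score → author B.

author B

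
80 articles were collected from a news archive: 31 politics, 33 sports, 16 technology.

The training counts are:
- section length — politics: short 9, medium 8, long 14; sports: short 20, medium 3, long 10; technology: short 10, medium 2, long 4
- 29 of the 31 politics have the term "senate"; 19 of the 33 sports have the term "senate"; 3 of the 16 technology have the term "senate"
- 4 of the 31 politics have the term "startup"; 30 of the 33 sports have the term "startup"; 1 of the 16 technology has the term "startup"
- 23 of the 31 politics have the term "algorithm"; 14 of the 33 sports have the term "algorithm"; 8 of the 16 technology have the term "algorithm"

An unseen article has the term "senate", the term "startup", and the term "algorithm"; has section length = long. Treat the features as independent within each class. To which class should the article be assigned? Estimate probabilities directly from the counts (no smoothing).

sports

politics: (31/80) × (14/31) × (29/31) × (4/31) × (23/31) ≈ 0.0156725
sports: (33/80) × (10/33) × (19/33) × (30/33) × (14/33) ≈ 0.0277569
technology: (16/80) × (4/16) × (3/16) × (1/16) × (8/16) = 0.00029296875
Highest score → sports.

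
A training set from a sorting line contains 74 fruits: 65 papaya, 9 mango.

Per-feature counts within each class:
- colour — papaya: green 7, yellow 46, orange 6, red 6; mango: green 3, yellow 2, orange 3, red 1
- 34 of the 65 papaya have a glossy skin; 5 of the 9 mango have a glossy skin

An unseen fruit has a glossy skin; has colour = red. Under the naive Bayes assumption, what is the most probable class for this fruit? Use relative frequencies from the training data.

papaya: (65/74) × (6/65) × (34/65) ≈ 0.0424116
mango: (9/74) × (1/9) × (5/9) ≈ 0.00750751
Highest score → papaya.

papaya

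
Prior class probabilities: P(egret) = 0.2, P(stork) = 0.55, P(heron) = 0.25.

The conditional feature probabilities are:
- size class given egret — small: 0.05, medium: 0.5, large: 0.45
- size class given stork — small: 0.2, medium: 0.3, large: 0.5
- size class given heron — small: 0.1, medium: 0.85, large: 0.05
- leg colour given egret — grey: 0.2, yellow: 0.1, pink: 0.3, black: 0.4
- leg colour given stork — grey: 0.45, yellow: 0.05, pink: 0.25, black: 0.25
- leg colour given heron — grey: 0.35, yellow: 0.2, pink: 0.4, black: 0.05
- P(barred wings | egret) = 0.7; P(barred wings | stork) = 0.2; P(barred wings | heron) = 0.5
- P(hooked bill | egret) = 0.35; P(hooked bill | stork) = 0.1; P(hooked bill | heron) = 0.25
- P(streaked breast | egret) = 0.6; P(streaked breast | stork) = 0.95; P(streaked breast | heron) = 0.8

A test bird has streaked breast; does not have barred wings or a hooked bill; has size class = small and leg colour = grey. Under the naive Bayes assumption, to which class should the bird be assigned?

egret: 0.2 × 0.05 × 0.2 × (1−0.7) × (1−0.35) × 0.6 = 0.000234
stork: 0.55 × 0.2 × 0.45 × (1−0.2) × (1−0.1) × 0.95 = 0.033858
heron: 0.25 × 0.1 × 0.35 × (1−0.5) × (1−0.25) × 0.8 = 0.002625
Highest score → stork.

stork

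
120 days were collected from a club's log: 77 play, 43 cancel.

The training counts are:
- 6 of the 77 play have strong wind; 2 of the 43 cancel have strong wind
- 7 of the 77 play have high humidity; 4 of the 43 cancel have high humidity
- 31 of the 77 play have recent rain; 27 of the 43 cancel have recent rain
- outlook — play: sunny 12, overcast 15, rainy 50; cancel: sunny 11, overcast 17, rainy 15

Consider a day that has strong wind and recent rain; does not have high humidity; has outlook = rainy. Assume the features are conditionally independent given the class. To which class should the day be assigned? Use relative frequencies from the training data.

play

play: (77/120) × (6/77) × (70/77) × (31/77) × (50/77) ≈ 0.011883
cancel: (43/120) × (2/43) × (39/43) × (27/43) × (15/43) ≈ 0.00331103
Highest score → play.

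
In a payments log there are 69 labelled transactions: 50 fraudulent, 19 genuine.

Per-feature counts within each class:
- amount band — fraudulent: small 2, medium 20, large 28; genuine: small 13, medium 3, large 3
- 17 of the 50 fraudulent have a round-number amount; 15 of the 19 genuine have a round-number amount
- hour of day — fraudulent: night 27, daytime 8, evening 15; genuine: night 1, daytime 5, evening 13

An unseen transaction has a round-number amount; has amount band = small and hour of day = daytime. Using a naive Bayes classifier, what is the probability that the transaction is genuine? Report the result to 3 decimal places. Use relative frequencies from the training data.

0.961

fraudulent: (50/69) × (2/50) × (17/50) × (8/50) ≈ 0.00157681
genuine: (19/69) × (13/19) × (15/19) × (5/19) ≈ 0.0391425
P(genuine | x) = 0.0391425 / 0.04071931 ≈ 0.961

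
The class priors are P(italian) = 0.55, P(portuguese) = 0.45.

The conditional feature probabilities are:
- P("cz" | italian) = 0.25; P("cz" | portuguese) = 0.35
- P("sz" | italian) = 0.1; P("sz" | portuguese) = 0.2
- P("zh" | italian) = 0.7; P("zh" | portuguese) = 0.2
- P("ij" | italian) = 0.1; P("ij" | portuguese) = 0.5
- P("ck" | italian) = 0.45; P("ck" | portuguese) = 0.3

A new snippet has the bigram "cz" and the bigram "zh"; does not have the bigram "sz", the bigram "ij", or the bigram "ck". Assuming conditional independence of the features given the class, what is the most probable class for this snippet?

italian: 0.55 × 0.25 × (1−0.1) × 0.7 × (1−0.1) × (1−0.45) = 0.042879375
portuguese: 0.45 × 0.35 × (1−0.2) × 0.2 × (1−0.5) × (1−0.3) = 0.00882
Highest score → italian.

italian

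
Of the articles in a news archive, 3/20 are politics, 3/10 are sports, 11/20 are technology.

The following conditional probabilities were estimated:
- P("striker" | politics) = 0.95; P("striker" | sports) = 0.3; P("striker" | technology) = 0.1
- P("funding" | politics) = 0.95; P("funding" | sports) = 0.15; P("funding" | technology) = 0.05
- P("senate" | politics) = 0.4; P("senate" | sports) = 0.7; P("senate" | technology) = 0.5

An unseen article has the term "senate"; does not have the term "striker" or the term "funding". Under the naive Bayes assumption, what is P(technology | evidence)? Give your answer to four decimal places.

politics: 0.15 × (1−0.95) × (1−0.95) × 0.4 = 0.00015
sports: 0.3 × (1−0.3) × (1−0.15) × 0.7 = 0.12495
technology: 0.55 × (1−0.1) × (1−0.05) × 0.5 = 0.235125
P(technology | x) = 0.235125 / 0.360225 ≈ 0.6527

0.6527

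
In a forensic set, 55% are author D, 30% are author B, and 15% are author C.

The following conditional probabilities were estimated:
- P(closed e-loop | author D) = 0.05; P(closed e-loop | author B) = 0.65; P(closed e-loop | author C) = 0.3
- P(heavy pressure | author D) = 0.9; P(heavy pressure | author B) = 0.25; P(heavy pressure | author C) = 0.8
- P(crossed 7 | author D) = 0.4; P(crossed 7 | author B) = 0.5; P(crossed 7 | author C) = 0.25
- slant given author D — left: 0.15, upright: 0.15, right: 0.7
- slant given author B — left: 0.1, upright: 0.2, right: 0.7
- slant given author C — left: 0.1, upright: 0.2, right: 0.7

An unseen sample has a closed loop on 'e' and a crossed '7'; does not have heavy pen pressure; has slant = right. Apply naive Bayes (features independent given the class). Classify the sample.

author B

author D: 0.55 × 0.05 × (1−0.9) × 0.4 × 0.7 = 0.00077
author B: 0.3 × 0.65 × (1−0.25) × 0.5 × 0.7 = 0.0511875
author C: 0.15 × 0.3 × (1−0.8) × 0.25 × 0.7 = 0.001575
Highest score → author B.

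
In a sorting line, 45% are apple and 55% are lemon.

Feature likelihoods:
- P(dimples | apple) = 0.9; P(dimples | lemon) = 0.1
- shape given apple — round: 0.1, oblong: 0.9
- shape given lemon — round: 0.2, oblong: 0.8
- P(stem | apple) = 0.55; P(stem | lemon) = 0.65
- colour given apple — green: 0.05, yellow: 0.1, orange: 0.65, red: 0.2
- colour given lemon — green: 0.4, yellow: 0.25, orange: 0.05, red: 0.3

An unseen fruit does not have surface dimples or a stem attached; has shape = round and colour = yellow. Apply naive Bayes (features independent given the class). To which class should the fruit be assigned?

lemon

apple: 0.45 × (1−0.9) × 0.1 × (1−0.55) × 0.1 = 0.0002025
lemon: 0.55 × (1−0.1) × 0.2 × (1−0.65) × 0.25 = 0.0086625
Highest score → lemon.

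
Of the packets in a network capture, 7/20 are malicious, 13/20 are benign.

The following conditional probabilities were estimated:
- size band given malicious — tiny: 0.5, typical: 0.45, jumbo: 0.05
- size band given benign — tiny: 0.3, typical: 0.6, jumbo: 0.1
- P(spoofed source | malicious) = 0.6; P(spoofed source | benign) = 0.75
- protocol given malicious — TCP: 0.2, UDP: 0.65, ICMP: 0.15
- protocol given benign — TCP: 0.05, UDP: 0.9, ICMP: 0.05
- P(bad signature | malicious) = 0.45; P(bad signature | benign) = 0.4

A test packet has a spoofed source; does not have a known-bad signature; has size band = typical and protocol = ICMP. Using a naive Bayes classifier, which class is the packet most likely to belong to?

benign

malicious: 0.35 × 0.45 × 0.6 × 0.15 × (1−0.45) = 0.00779625
benign: 0.65 × 0.6 × 0.75 × 0.05 × (1−0.4) = 0.008775
Highest score → benign.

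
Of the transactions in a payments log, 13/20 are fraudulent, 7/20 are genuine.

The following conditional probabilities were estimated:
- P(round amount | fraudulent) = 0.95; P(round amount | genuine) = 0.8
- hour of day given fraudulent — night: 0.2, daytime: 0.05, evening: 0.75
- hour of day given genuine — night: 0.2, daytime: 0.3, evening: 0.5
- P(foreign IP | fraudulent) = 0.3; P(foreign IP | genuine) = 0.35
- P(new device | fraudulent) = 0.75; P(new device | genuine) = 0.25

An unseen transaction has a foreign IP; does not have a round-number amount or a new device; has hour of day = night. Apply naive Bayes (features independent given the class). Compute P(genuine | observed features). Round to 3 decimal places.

0.883

fraudulent: 0.65 × (1−0.95) × 0.2 × 0.3 × (1−0.75) = 0.0004875
genuine: 0.35 × (1−0.8) × 0.2 × 0.35 × (1−0.25) = 0.003675
P(genuine | x) = 0.003675 / 0.0041625 ≈ 0.883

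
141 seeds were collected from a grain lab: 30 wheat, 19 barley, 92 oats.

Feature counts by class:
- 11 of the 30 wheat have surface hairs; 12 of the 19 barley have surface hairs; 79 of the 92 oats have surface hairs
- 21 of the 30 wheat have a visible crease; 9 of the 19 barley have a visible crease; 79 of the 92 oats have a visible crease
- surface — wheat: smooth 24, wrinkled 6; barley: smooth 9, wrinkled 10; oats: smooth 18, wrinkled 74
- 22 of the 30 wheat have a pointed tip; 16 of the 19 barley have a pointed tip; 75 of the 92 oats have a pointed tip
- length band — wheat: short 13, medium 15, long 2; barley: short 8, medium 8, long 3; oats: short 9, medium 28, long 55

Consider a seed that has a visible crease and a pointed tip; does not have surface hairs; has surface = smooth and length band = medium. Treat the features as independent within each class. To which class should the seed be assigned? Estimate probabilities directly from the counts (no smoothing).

wheat

wheat: (30/141) × (19/30) × (21/30) × (24/30) × (22/30) × (15/30) ≈ 0.027669
barley: (19/141) × (7/19) × (9/19) × (9/19) × (16/19) × (8/19) ≈ 0.00394966
oats: (92/141) × (13/92) × (79/92) × (18/92) × (75/92) × (28/92) ≈ 0.00384319
Highest score → wheat.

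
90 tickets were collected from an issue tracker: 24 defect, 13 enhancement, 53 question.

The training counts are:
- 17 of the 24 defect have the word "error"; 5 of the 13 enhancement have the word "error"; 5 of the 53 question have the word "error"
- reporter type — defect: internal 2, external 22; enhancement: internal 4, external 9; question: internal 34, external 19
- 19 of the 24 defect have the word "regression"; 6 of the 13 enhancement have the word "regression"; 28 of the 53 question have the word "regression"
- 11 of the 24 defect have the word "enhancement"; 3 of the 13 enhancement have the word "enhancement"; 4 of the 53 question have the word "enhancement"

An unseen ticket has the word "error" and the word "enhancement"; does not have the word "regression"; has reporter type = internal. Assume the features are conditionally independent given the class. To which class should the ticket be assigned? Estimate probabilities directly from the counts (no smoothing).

enhancement

defect: (24/90) × (17/24) × (2/24) × (5/24) × (11/24) ≈ 0.00150302
enhancement: (13/90) × (5/13) × (4/13) × (7/13) × (3/13) ≈ 0.00212411
question: (53/90) × (5/53) × (34/53) × (25/53) × (4/53) ≈ 0.00126876
Highest score → enhancement.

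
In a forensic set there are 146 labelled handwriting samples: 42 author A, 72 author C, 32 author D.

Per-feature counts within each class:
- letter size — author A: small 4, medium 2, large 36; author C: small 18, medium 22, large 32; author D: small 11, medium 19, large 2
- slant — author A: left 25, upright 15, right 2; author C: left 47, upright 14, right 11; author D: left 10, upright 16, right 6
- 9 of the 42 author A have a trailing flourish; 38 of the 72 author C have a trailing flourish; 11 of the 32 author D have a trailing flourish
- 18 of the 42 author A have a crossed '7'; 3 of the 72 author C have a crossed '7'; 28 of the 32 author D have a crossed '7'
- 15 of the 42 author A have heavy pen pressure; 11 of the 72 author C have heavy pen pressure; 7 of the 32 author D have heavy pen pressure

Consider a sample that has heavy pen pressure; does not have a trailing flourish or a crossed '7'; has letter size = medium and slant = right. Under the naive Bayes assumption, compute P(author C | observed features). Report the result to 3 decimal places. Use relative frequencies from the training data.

0.746

author A: (42/146) × (2/42) × (2/42) × (33/42) × (24/42) × (15/42) ≈ 0.000104599
author C: (72/146) × (22/72) × (11/72) × (34/72) × (69/72) × (11/72) ≈ 0.00159167
author D: (32/146) × (19/32) × (6/32) × (21/32) × (4/32) × (7/32) ≈ 0.000437854
P(author C | x) = 0.00159167 / 0.002134123 ≈ 0.746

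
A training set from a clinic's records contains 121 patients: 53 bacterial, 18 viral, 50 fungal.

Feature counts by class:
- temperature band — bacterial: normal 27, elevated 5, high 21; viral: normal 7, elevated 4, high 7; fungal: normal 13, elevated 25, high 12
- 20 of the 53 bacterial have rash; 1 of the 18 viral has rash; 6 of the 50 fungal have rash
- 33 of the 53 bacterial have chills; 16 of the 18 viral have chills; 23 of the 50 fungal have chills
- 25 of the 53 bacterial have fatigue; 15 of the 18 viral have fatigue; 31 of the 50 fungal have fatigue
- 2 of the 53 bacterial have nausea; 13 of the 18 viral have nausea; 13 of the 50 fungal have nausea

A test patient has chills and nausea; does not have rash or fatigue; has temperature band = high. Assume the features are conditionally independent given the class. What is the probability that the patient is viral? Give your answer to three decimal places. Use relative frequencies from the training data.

0.524

bacterial: (53/121) × (21/53) × (33/53) × (33/53) × (28/53) × (2/53) ≈ 0.00134136
viral: (18/121) × (7/18) × (17/18) × (16/18) × (3/18) × (13/18) ≈ 0.00584596
fungal: (50/121) × (12/50) × (44/50) × (23/50) × (19/50) × (13/50) ≈ 0.00396637
P(viral | x) = 0.00584596 / 0.01115369 ≈ 0.524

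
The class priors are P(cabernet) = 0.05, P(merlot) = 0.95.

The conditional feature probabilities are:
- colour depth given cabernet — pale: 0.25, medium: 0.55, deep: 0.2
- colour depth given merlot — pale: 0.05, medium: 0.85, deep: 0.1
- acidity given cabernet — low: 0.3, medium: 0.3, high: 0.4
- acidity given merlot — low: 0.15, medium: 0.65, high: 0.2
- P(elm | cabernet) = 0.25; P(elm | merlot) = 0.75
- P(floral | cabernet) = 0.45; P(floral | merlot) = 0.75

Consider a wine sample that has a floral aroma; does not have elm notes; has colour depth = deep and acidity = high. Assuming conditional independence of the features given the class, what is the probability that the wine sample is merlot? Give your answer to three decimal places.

0.725

cabernet: 0.05 × 0.2 × 0.4 × (1−0.25) × 0.45 = 0.00135
merlot: 0.95 × 0.1 × 0.2 × (1−0.75) × 0.75 = 0.0035625
P(merlot | x) = 0.0035625 / 0.0049125 ≈ 0.725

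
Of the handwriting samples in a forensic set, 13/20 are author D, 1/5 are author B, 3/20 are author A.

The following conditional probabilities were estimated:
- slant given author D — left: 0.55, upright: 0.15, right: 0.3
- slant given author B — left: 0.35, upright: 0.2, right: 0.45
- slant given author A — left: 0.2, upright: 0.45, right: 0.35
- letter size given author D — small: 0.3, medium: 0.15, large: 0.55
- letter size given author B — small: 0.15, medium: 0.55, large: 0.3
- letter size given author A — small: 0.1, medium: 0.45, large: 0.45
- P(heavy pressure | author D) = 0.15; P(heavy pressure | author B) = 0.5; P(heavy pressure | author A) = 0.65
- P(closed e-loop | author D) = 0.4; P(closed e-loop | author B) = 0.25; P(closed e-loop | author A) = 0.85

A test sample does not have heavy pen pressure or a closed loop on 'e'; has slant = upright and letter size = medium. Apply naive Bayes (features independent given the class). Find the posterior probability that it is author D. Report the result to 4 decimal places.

author D: 0.65 × 0.15 × 0.15 × (1−0.15) × (1−0.4) = 0.00745875
author B: 0.2 × 0.2 × 0.55 × (1−0.5) × (1−0.25) = 0.00825
author A: 0.15 × 0.45 × 0.45 × (1−0.65) × (1−0.85) = 0.0015946875
P(author D | x) = 0.00745875 / 0.0173034375 ≈ 0.4311

0.4311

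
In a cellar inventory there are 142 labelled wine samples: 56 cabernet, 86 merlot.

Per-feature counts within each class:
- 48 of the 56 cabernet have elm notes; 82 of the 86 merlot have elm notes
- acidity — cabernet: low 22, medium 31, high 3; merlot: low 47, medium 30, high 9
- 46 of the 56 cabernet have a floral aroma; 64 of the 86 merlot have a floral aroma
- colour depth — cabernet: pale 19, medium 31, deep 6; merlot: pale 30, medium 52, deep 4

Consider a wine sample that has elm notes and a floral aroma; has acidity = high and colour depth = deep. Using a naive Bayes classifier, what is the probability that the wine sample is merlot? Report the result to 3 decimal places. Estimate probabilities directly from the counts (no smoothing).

0.568

cabernet: (56/142) × (48/56) × (3/56) × (46/56) × (6/56) ≈ 0.00159375
merlot: (86/142) × (82/86) × (9/86) × (64/86) × (4/86) ≈ 0.00209176
P(merlot | x) = 0.00209176 / 0.00368551 ≈ 0.568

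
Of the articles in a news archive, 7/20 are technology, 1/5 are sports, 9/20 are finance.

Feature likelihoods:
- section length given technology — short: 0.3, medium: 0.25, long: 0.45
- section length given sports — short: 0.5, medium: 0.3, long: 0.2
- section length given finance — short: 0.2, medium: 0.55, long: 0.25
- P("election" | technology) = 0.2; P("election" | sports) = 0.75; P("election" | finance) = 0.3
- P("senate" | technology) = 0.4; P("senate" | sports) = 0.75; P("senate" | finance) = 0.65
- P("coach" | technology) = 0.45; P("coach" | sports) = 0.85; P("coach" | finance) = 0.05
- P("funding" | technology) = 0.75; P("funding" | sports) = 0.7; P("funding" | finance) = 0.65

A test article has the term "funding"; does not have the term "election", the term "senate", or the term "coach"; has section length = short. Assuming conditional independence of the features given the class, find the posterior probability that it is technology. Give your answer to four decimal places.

technology: 0.35 × 0.3 × (1−0.2) × (1−0.4) × (1−0.45) × 0.75 = 0.02079
sports: 0.2 × 0.5 × (1−0.75) × (1−0.75) × (1−0.85) × 0.7 = 0.00065625
finance: 0.45 × 0.2 × (1−0.3) × (1−0.65) × (1−0.05) × 0.65 = 0.013615875
P(technology | x) = 0.02079 / 0.035062125 ≈ 0.5929

0.5929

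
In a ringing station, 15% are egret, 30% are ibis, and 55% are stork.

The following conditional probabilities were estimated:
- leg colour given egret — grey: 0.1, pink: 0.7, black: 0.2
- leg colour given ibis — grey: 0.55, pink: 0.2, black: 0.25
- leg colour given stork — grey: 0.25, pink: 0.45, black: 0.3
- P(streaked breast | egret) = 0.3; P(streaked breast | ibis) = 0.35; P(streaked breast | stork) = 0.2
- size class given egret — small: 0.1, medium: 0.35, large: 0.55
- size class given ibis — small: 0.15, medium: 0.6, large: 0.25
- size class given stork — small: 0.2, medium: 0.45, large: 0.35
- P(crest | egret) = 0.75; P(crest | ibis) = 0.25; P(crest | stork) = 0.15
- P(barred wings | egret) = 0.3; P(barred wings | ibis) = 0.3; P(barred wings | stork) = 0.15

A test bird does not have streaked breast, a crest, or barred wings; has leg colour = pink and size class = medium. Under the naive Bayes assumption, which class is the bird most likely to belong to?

egret: 0.15 × 0.7 × (1−0.3) × 0.35 × (1−0.75) × (1−0.3) = 0.004501875
ibis: 0.3 × 0.2 × (1−0.35) × 0.6 × (1−0.25) × (1−0.3) = 0.012285
stork: 0.55 × 0.45 × (1−0.2) × 0.45 × (1−0.15) × (1−0.15) = 0.06437475
Highest score → stork.

stork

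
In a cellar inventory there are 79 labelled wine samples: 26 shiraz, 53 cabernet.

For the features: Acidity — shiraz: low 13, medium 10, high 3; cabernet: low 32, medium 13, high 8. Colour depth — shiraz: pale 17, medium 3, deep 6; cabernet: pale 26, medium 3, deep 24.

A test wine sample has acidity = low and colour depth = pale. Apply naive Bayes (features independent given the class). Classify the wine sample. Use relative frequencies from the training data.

shiraz: (26/79) × (13/26) × (17/26) ≈ 0.107595
cabernet: (53/79) × (32/53) × (26/53) ≈ 0.19871
Highest score → cabernet.

cabernet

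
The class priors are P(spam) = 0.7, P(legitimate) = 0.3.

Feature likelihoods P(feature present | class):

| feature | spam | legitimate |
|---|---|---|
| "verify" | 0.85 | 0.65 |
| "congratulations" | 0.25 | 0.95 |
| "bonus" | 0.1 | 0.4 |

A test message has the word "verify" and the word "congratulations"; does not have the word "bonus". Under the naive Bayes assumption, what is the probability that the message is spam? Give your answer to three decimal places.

0.546

spam: 0.7 × 0.85 × 0.25 × (1−0.1) = 0.133875
legitimate: 0.3 × 0.65 × 0.95 × (1−0.4) = 0.11115
P(spam | x) = 0.133875 / 0.245025 ≈ 0.546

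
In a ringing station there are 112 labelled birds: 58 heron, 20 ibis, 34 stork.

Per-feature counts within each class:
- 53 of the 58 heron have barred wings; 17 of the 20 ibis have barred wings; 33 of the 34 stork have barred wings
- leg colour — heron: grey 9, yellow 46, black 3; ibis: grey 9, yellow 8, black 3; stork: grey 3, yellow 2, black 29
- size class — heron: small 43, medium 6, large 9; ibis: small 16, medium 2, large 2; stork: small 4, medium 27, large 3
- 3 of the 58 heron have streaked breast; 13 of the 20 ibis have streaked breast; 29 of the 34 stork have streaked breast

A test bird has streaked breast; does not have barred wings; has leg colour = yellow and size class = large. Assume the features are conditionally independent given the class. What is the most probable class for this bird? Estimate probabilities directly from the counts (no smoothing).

ibis

heron: (58/112) × (5/58) × (46/58) × (9/58) × (3/58) ≈ 0.000284177
ibis: (20/112) × (3/20) × (8/20) × (2/20) × (13/20) ≈ 0.000696429
stork: (34/112) × (1/34) × (2/34) × (3/34) × (29/34) ≈ 0.0000395271
Highest score → ibis.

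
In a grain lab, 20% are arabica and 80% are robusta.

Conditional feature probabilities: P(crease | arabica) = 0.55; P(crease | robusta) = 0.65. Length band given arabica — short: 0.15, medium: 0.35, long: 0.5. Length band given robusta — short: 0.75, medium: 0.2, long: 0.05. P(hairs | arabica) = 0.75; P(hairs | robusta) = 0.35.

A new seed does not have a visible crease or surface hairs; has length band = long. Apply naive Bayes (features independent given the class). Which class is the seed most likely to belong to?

arabica: 0.2 × (1−0.55) × 0.5 × (1−0.75) = 0.01125
robusta: 0.8 × (1−0.65) × 0.05 × (1−0.35) = 0.0091
Highest score → arabica.

arabica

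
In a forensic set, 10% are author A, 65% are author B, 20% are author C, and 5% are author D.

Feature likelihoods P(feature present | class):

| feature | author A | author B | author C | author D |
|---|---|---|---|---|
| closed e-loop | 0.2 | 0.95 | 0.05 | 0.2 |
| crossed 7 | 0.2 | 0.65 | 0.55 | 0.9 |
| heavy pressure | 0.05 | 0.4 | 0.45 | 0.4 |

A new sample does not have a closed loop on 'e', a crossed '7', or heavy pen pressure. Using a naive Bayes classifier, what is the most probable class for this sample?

author A

author A: 0.1 × (1−0.2) × (1−0.2) × (1−0.05) = 0.0608
author B: 0.65 × (1−0.95) × (1−0.65) × (1−0.4) = 0.006825
author C: 0.2 × (1−0.05) × (1−0.55) × (1−0.45) = 0.047025
author D: 0.05 × (1−0.2) × (1−0.9) × (1−0.4) = 0.0024
Highest score → author A.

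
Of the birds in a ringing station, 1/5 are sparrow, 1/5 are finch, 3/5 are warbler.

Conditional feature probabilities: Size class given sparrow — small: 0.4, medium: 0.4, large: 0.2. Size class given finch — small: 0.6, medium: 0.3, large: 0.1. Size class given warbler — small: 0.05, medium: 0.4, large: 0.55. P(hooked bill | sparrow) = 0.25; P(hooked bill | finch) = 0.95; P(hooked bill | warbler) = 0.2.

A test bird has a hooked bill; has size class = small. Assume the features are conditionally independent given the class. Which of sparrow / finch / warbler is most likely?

finch

sparrow: 0.2 × 0.4 × 0.25 = 0.02
finch: 0.2 × 0.6 × 0.95 = 0.114
warbler: 0.6 × 0.05 × 0.2 = 0.006
Highest score → finch.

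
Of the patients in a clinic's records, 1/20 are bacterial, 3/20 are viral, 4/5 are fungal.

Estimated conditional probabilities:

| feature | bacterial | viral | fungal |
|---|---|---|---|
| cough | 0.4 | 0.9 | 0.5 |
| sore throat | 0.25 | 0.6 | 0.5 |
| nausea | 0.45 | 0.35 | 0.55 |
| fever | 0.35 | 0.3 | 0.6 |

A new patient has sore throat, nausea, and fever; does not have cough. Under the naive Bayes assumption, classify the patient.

bacterial: 0.05 × (1−0.4) × 0.25 × 0.45 × 0.35 = 0.00118125
viral: 0.15 × (1−0.9) × 0.6 × 0.35 × 0.3 = 0.000945
fungal: 0.8 × (1−0.5) × 0.5 × 0.55 × 0.6 = 0.066
Highest score → fungal.

fungal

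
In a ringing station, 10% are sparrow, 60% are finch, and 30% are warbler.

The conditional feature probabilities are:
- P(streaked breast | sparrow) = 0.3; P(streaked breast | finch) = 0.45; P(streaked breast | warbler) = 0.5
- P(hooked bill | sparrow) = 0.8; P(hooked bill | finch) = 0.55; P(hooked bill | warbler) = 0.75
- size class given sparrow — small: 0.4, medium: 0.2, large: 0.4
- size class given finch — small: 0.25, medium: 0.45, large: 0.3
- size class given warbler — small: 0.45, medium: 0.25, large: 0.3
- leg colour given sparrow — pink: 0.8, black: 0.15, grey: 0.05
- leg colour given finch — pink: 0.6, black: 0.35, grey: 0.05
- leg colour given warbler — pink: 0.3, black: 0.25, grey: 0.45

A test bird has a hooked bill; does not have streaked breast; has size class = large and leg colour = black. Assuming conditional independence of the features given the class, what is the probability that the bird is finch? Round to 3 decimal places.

0.618

sparrow: 0.1 × (1−0.3) × 0.8 × 0.4 × 0.15 = 0.00336
finch: 0.6 × (1−0.45) × 0.55 × 0.3 × 0.35 = 0.0190575
warbler: 0.3 × (1−0.5) × 0.75 × 0.3 × 0.25 = 0.0084375
P(finch | x) = 0.0190575 / 0.030855 ≈ 0.618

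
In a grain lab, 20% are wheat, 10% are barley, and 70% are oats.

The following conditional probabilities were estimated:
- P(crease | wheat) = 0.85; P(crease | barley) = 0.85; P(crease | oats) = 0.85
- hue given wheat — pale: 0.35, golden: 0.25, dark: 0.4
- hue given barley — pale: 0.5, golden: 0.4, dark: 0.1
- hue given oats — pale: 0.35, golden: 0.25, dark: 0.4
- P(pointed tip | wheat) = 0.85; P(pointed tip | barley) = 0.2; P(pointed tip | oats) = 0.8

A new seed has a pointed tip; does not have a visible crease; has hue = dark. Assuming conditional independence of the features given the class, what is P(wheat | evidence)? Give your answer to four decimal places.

0.2313

wheat: 0.2 × (1−0.85) × 0.4 × 0.85 = 0.0102
barley: 0.1 × (1−0.85) × 0.1 × 0.2 = 0.0003
oats: 0.7 × (1−0.85) × 0.4 × 0.8 = 0.0336
P(wheat | x) = 0.0102 / 0.0441 ≈ 0.2313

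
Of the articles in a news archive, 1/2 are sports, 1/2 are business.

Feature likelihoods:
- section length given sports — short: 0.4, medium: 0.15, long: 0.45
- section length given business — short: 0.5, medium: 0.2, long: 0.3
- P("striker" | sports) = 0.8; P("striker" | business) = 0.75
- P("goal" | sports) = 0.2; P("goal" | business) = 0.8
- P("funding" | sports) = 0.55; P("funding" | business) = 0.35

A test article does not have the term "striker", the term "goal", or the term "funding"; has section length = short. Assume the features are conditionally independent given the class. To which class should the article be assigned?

sports: 0.5 × 0.4 × (1−0.8) × (1−0.2) × (1−0.55) = 0.0144
business: 0.5 × 0.5 × (1−0.75) × (1−0.8) × (1−0.35) = 0.008125
Highest score → sports.

sports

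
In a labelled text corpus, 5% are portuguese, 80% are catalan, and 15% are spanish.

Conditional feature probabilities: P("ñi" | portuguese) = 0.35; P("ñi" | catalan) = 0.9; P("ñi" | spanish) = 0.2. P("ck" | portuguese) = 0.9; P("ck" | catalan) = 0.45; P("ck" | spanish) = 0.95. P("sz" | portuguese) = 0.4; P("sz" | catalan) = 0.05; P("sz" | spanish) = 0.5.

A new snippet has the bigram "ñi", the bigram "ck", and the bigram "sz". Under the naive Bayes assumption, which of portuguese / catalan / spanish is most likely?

portuguese: 0.05 × 0.35 × 0.9 × 0.4 = 0.0063
catalan: 0.8 × 0.9 × 0.45 × 0.05 = 0.0162
spanish: 0.15 × 0.2 × 0.95 × 0.5 = 0.01425
Highest score → catalan.

catalan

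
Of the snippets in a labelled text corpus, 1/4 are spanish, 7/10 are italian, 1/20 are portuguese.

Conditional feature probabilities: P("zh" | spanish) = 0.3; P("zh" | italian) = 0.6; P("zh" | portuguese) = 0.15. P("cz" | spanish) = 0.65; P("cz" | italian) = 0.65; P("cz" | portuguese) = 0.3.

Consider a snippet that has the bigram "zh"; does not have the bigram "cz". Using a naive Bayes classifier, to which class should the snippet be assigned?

spanish: 0.25 × 0.3 × (1−0.65) = 0.02625
italian: 0.7 × 0.6 × (1−0.65) = 0.147
portuguese: 0.05 × 0.15 × (1−0.3) = 0.00525
Highest score → italian.

italian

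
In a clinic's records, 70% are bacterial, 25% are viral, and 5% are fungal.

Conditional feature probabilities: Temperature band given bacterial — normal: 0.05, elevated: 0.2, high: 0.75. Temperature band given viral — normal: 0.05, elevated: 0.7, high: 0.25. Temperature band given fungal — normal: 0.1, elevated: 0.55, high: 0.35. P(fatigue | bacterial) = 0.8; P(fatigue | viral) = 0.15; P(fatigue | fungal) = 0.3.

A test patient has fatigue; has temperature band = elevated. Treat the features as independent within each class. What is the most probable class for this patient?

bacterial: 0.7 × 0.2 × 0.8 = 0.112
viral: 0.25 × 0.7 × 0.15 = 0.02625
fungal: 0.05 × 0.55 × 0.3 = 0.00825
Highest score → bacterial.

bacterial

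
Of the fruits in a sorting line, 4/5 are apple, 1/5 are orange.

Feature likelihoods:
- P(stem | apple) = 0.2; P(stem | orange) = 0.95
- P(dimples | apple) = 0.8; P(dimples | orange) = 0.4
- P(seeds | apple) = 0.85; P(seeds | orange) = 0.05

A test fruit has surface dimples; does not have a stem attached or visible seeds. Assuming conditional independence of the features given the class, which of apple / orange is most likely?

apple: 0.8 × (1−0.2) × 0.8 × (1−0.85) = 0.0768
orange: 0.2 × (1−0.95) × 0.4 × (1−0.05) = 0.0038
Highest score → apple.

apple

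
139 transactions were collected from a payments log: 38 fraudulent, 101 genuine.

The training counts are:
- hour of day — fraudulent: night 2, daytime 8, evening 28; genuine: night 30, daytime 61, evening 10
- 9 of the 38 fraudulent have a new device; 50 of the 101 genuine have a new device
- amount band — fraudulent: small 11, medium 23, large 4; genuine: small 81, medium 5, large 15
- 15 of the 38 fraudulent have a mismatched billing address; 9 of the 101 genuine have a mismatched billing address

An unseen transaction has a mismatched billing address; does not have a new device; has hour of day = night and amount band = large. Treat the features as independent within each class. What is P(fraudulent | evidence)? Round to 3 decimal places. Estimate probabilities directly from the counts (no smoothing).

0.240

fraudulent: (38/139) × (2/38) × (29/38) × (4/38) × (15/38) ≈ 0.000456261
genuine: (101/139) × (30/101) × (51/101) × (15/101) × (9/101) ≈ 0.00144227
P(fraudulent | x) = 0.000456261 / 0.001898531 ≈ 0.240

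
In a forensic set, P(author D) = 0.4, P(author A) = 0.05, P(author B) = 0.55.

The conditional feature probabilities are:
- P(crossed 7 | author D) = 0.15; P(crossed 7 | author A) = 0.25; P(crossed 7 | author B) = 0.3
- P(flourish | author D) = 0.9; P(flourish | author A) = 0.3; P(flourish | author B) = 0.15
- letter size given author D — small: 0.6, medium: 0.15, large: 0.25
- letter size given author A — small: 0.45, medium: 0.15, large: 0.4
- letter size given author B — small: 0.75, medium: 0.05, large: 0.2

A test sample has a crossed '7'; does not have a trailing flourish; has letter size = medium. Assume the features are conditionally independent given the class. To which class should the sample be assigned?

author B

author D: 0.4 × 0.15 × (1−0.9) × 0.15 = 0.0009
author A: 0.05 × 0.25 × (1−0.3) × 0.15 = 0.0013125
author B: 0.55 × 0.3 × (1−0.15) × 0.05 = 0.0070125
Highest score → author B.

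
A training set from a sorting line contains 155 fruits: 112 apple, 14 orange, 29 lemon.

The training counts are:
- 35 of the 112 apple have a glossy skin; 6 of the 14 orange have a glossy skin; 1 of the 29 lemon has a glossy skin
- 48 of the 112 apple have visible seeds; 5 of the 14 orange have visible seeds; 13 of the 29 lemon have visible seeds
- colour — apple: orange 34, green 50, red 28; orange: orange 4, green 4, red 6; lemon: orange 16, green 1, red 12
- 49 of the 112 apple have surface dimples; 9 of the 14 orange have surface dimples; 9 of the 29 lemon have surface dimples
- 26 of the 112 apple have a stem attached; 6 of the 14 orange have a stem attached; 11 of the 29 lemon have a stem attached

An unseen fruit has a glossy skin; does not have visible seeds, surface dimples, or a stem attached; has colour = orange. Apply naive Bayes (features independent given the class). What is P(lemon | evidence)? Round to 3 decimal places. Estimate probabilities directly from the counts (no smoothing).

0.044

apple: (112/155) × (35/112) × (64/112) × (34/112) × (63/112) × (86/112) ≈ 0.0169185
orange: (14/155) × (6/14) × (9/14) × (4/14) × (5/14) × (8/14) ≈ 0.00145101
lemon: (29/155) × (1/29) × (16/29) × (16/29) × (20/29) × (18/29) ≈ 0.000840657
P(lemon | x) = 0.000840657 / 0.019210167 ≈ 0.044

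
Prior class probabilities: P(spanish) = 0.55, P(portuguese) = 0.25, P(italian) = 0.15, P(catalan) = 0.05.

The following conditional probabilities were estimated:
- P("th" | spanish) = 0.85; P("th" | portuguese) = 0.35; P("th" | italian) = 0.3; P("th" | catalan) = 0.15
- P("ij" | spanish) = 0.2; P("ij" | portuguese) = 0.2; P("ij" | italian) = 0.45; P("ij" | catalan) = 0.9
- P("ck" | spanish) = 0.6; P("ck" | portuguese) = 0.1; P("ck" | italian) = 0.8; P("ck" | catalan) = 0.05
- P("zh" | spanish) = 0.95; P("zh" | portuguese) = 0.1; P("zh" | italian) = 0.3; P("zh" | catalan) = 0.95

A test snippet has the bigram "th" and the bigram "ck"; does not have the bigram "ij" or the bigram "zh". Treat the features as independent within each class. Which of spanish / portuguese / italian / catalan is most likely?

spanish: 0.55 × 0.85 × (1−0.2) × 0.6 × (1−0.95) = 0.01122
portuguese: 0.25 × 0.35 × (1−0.2) × 0.1 × (1−0.1) = 0.0063
italian: 0.15 × 0.3 × (1−0.45) × 0.8 × (1−0.3) = 0.01386
catalan: 0.05 × 0.15 × (1−0.9) × 0.05 × (1−0.95) = 0.000001875
Highest score → italian.

italian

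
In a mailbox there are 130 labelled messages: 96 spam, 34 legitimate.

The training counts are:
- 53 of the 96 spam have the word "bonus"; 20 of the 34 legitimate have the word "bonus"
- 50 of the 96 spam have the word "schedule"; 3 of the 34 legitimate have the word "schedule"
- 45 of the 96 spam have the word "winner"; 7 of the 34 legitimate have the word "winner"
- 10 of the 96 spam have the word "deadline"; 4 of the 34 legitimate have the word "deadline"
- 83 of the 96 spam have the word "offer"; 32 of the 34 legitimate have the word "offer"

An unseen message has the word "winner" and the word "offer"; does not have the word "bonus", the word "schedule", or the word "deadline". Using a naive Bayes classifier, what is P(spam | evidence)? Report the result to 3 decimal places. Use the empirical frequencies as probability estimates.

spam: (96/130) × (43/96) × (46/96) × (45/96) × (86/96) × (83/96) ≈ 0.0575423
legitimate: (34/130) × (14/34) × (31/34) × (7/34) × (30/34) × (32/34) ≈ 0.016788
P(spam | x) = 0.0575423 / 0.0743303 ≈ 0.774

0.774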